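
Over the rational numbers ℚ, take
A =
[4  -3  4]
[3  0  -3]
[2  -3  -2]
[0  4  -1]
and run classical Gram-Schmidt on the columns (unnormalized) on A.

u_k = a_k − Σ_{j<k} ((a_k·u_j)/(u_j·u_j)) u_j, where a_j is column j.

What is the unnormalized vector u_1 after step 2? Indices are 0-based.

u_1 = (-15/29, 54/29, -51/29, 4)

Step 1: u_0 = a_0 = (4, 3, 2, 0).
Step 2: u_1 = a_1 − (-18/29)·u_0 = (-15/29, 54/29, -51/29, 4).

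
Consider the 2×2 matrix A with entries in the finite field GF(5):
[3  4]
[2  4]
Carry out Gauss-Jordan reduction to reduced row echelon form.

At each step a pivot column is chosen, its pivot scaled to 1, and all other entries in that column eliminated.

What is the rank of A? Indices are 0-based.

rank = 2

[1] R0 /= 3  ⇒  (1, 3)
     R1 -= 2·R0  ⇒  (0, 3)
[2] R1 /= 3  ⇒  (0, 1)
     R0 -= 3·R1  ⇒  (1, 0)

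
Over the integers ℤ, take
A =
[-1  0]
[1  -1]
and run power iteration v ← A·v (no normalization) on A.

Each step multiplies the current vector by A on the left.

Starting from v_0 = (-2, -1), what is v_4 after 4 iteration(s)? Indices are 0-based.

v_0 = (-2, -1).
v_1 = A·v_0 = (2, -1).
v_2 = A·v_1 = (-2, 3).
v_3 = A·v_2 = (2, -5).
v_4 = A·v_3 = (-2, 7).

v_4 = (-2, 7)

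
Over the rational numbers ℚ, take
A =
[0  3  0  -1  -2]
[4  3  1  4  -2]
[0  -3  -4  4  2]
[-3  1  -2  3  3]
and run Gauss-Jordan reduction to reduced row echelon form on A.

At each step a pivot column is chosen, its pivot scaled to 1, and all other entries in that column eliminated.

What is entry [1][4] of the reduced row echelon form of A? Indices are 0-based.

M[1][4] = -138/295

pivot(0,0): swap R0↔R1
pivot(0,0)=4: scale R0 → (1, 3/4, 1/4, 1, -1/2)
  clear (3,0): R3 −= (-3)R0 → (0, 13/4, -5/4, 6, 3/2)
pivot(1,1)=3: scale R1 → (0, 1, 0, -1/3, -2/3)
  clear (0,1): R0 −= (3/4)R1 → (1, 0, 1/4, 5/4, 0)
  clear (2,1): R2 −= (-3)R1 → (0, 0, -4, 3, 0)
  clear (3,1): R3 −= (13/4)R1 → (0, 0, -5/4, 85/12, 11/3)
pivot(2,2)=-4: scale R2 → (0, 0, 1, -3/4, 0)
  clear (0,2): R0 −= (1/4)R2 → (1, 0, 0, 23/16, 0)
  clear (3,2): R3 −= (-5/4)R2 → (0, 0, 0, 295/48, 11/3)
pivot(3,3)=295/48: scale R3 → (0, 0, 0, 1, 176/295)
  clear (0,3): R0 −= (23/16)R3 → (1, 0, 0, 0, -253/295)
  clear (1,3): R1 −= (-1/3)R3 → (0, 1, 0, 0, -138/295)
  clear (2,3): R2 −= (-3/4)R3 → (0, 0, 1, 0, 132/295)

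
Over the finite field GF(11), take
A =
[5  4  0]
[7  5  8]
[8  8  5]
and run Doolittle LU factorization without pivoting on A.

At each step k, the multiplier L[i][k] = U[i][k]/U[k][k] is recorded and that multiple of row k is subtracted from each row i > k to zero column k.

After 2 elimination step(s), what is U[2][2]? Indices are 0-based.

k=0: U[0][0]=5
  eliminate (1,0): mult=8, new row 1: (0, 6, 8); set L[1][0]=8
  eliminate (2,0): mult=6, new row 2: (0, 6, 5); set L[2][0]=6
k=1: U[1][1]=6
  eliminate (2,1): mult=1, new row 2: (0, 0, 8); set L[2][1]=1

U[2][2] = 8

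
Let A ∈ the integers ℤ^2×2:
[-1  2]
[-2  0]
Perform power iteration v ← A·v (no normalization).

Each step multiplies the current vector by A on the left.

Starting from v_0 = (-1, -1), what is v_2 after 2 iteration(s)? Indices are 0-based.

v_0 = (-1, -1).
v_1 = A·v_0 = (-1, 2).
v_2 = A·v_1 = (5, 2).

v_2 = (5, 2)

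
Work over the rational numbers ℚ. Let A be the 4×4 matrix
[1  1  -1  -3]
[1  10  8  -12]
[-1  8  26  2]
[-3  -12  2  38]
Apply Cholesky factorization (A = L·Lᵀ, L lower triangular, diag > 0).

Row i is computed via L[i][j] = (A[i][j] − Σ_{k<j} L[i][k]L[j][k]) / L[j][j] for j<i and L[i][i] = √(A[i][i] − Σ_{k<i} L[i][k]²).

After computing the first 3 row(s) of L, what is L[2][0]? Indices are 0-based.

Step 1: L[0][0] = √(1) = 1.
  L[1][0] = (1) / L[0][0] = 1.
Step 2: L[1][1] = √(9) = 3.
  L[2][0] = (-1) / L[0][0] = -1.
  L[2][1] = (9) / L[1][1] = 3.
Step 3: L[2][2] = √(16) = 4.

L[2][0] = -1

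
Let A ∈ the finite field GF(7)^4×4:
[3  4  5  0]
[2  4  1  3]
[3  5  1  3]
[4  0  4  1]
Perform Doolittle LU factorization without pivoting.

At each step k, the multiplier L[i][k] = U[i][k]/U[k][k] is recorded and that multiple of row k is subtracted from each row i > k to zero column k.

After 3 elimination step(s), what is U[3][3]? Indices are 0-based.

U[3][3] = 2

[col 0] pivot 3
  R1 -= 3*R0 → (0, 6, 0, 3)  (L[1][0] := 3)
  R2 -= 1*R0 → (0, 1, 3, 3)  (L[2][0] := 1)
  R3 -= 6*R0 → (0, 4, 2, 1)  (L[3][0] := 6)
[col 1] pivot 6
  R2 -= 6*R1 → (0, 0, 3, 6)  (L[2][1] := 6)
  R3 -= 3*R1 → (0, 0, 2, 6)  (L[3][1] := 3)
[col 2] pivot 3
  R3 -= 3*R2 → (0, 0, 0, 2)  (L[3][2] := 3)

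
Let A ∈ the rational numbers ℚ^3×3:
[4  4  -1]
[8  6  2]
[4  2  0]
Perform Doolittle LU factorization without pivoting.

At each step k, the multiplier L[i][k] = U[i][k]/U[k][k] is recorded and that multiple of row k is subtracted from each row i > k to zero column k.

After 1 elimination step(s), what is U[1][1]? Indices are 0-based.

Step 1: pivot at (0,0) is 4.
  row1 ← row1 − (2)·row0  ⇒  L[1][0]=2, U row1=(0, -2, 4)
  row2 ← row2 − (1)·row0  ⇒  L[2][0]=1, U row2=(0, -2, 1)

U[1][1] = -2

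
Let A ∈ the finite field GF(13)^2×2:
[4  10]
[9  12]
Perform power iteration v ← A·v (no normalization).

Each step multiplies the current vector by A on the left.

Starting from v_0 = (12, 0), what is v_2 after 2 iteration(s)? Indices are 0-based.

v_2 = (11, 12)

v_0 = (12, 0).
v_1 = A·v_0 = (9, 4).
v_2 = A·v_1 = (11, 12).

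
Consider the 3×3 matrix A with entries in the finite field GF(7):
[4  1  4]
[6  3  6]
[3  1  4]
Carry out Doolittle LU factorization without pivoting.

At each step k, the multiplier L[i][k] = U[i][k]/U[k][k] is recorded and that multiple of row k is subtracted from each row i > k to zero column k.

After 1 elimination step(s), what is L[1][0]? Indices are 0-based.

[col 0] pivot 4
  R1 -= 5*R0 → (0, 5, 0)  (L[1][0] := 5)
  R2 -= 6*R0 → (0, 2, 1)  (L[2][0] := 6)

L[1][0] = 5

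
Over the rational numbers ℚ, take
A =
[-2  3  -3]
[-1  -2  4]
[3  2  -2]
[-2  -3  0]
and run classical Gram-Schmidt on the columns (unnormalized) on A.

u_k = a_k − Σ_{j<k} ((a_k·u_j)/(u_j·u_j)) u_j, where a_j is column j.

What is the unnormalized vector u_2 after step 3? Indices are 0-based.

Step 1: u_0 = a_0 = (-2, -1, 3, -2).
Step 2: u_1 = a_1 − (4/9)·u_0 = (35/9, -14/9, 2/3, -19/9).
Step 3: u_2 = a_2 − (-2/9)·u_0 − (-173/202)·u_1 = (-23/202, 247/101, -77/101, -455/202).

u_2 = (-23/202, 247/101, -77/101, -455/202)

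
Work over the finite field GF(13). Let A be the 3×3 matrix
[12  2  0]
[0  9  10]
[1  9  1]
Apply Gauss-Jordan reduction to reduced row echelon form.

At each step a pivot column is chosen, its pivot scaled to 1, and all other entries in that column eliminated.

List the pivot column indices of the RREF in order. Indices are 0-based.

pivot columns: 0, 1, 2

pivot(0,0)=12: scale R0 → (1, 11, 0)
  clear (2,0): R2 −= (1)R0 → (0, 11, 1)
pivot(1,1)=9: scale R1 → (0, 1, 4)
  clear (0,1): R0 −= (11)R1 → (1, 0, 8)
  clear (2,1): R2 −= (11)R1 → (0, 0, 9)
pivot(2,2)=9: scale R2 → (0, 0, 1)
  clear (0,2): R0 −= (8)R2 → (1, 0, 0)
  clear (1,2): R1 −= (4)R2 → (0, 1, 0)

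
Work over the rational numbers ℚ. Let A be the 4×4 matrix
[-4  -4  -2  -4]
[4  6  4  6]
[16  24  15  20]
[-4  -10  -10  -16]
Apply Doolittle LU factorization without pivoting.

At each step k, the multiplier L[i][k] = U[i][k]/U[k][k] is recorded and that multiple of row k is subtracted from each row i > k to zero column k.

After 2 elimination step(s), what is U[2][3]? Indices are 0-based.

U[2][3] = -4

k=0: U[0][0]=-4
  eliminate (1,0): mult=-1, new row 1: (0, 2, 2, 2); set L[1][0]=-1
  eliminate (2,0): mult=-4, new row 2: (0, 8, 7, 4); set L[2][0]=-4
  eliminate (3,0): mult=1, new row 3: (0, -6, -8, -12); set L[3][0]=1
k=1: U[1][1]=2
  eliminate (2,1): mult=4, new row 2: (0, 0, -1, -4); set L[2][1]=4
  eliminate (3,1): mult=-3, new row 3: (0, 0, -2, -6); set L[3][1]=-3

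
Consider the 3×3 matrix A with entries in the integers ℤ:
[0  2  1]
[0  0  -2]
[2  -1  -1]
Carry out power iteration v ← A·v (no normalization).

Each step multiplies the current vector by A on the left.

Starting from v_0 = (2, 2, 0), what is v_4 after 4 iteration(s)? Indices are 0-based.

v_0 = (2, 2, 0).
v_1 = A·v_0 = (4, 0, 2).
v_2 = A·v_1 = (2, -4, 6).
v_3 = A·v_2 = (-2, -12, 2).
v_4 = A·v_3 = (-22, -4, 6).

v_4 = (-22, -4, 6)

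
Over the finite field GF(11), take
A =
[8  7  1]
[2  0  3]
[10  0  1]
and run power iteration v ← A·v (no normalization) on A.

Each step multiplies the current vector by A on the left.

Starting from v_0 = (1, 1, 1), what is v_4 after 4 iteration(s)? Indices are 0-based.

v_4 = (3, 1, 3)

v_0 = (1, 1, 1).
v_1 = A·v_0 = (5, 5, 0).
v_2 = A·v_1 = (9, 10, 6).
v_3 = A·v_2 = (5, 3, 8).
v_4 = A·v_3 = (3, 1, 3).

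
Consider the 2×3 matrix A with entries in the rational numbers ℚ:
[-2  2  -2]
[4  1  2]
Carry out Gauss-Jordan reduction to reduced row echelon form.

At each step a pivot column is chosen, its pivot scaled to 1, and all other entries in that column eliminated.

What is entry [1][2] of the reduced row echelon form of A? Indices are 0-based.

M[1][2] = -2/5

pivot(0,0)=-2: scale R0 → (1, -1, 1)
  clear (1,0): R1 −= (4)R0 → (0, 5, -2)
pivot(1,1)=5: scale R1 → (0, 1, -2/5)
  clear (0,1): R0 −= (-1)R1 → (1, 0, 3/5)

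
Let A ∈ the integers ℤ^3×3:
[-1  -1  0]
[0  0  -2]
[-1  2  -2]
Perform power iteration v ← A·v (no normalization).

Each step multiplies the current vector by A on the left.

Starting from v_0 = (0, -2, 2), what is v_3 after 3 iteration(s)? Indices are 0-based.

v_3 = (-18, -12, 18)

v_0 = (0, -2, 2).
v_1 = A·v_0 = (2, -4, -8).
v_2 = A·v_1 = (2, 16, 6).
v_3 = A·v_2 = (-18, -12, 18).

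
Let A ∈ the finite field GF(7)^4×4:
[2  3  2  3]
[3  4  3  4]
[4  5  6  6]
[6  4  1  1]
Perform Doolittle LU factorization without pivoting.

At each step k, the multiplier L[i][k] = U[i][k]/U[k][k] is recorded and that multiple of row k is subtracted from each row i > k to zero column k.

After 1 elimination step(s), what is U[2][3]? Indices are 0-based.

U[2][3] = 0

[col 0] pivot 2
  R1 -= 5*R0 → (0, 3, 0, 3)  (L[1][0] := 5)
  R2 -= 2*R0 → (0, 6, 2, 0)  (L[2][0] := 2)
  R3 -= 3*R0 → (0, 2, 2, 6)  (L[3][0] := 3)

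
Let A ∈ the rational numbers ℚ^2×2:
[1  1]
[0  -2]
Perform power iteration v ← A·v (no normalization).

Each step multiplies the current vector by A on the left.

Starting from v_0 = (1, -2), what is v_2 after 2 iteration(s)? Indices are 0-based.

v_2 = (3, -8)

v_0 = (1, -2).
v_1 = A·v_0 = (-1, 4).
v_2 = A·v_1 = (3, -8).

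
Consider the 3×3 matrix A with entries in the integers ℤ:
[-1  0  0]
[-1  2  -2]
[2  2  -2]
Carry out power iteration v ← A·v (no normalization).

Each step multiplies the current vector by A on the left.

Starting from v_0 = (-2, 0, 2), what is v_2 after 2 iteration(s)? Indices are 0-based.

v_0 = (-2, 0, 2).
v_1 = A·v_0 = (2, -2, -8).
v_2 = A·v_1 = (-2, 10, 16).

v_2 = (-2, 10, 16)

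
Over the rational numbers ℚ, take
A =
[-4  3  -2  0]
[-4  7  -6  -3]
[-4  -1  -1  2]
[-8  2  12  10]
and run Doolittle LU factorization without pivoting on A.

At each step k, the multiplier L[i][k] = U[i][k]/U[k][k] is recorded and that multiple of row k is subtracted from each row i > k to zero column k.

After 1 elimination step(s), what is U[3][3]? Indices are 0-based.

U[3][3] = 10

k=0: U[0][0]=-4
  eliminate (1,0): mult=1, new row 1: (0, 4, -4, -3); set L[1][0]=1
  eliminate (2,0): mult=1, new row 2: (0, -4, 1, 2); set L[2][0]=1
  eliminate (3,0): mult=2, new row 3: (0, -4, 16, 10); set L[3][0]=2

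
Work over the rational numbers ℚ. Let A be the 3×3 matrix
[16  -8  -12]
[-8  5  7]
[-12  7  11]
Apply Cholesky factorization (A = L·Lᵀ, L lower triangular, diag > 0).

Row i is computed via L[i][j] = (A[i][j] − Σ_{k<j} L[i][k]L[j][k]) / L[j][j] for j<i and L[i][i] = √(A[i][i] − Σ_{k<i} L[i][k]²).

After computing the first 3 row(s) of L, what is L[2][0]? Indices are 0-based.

Step 1: L[0][0] = √(16) = 4.
  L[1][0] = (-8) / L[0][0] = -2.
Step 2: L[1][1] = √(1) = 1.
  L[2][0] = (-12) / L[0][0] = -3.
  L[2][1] = (1) / L[1][1] = 1.
Step 3: L[2][2] = √(1) = 1.

L[2][0] = -3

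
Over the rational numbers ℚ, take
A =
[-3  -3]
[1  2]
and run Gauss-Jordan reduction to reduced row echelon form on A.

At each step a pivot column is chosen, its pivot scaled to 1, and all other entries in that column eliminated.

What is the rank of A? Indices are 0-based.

rank = 2

step 1: normalize row 0 (÷-3) = (1, 1)
  row 1: subtract 1×row0 = (0, 1)
step 2: normalize row 1 (÷1) = (0, 1)
  row 0: subtract 1×row1 = (1, 0)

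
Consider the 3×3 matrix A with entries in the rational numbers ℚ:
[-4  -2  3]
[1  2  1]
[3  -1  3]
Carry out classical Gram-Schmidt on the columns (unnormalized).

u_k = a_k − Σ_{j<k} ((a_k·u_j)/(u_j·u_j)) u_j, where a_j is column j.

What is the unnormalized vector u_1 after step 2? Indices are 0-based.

Step 1: u_0 = a_0 = (-4, 1, 3).
Step 2: u_1 = a_1 − (7/26)·u_0 = (-12/13, 45/26, -47/26).

u_1 = (-12/13, 45/26, -47/26)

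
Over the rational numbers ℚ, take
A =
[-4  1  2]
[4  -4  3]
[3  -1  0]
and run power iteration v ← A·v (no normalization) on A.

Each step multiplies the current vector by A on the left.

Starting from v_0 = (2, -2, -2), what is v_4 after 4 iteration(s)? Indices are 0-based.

v_0 = (2, -2, -2).
v_1 = A·v_0 = (-14, 10, 8).
v_2 = A·v_1 = (82, -72, -52).
v_3 = A·v_2 = (-504, 460, 318).
v_4 = A·v_3 = (3112, -2902, -1972).

v_4 = (3112, -2902, -1972)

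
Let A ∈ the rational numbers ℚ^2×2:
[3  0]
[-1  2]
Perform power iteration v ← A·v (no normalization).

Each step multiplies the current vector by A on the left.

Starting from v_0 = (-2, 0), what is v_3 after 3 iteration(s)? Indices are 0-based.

v_0 = (-2, 0).
v_1 = A·v_0 = (-6, 2).
v_2 = A·v_1 = (-18, 10).
v_3 = A·v_2 = (-54, 38).

v_3 = (-54, 38)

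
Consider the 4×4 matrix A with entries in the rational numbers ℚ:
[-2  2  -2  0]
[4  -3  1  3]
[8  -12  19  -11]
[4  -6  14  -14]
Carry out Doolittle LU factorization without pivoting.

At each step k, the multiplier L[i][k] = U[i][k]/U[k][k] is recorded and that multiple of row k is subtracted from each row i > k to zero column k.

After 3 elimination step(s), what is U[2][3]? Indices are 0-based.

U[2][3] = 1

[col 0] pivot -2
  R1 -= -2*R0 → (0, 1, -3, 3)  (L[1][0] := -2)
  R2 -= -4*R0 → (0, -4, 11, -11)  (L[2][0] := -4)
  R3 -= -2*R0 → (0, -2, 10, -14)  (L[3][0] := -2)
[col 1] pivot 1
  R2 -= -4*R1 → (0, 0, -1, 1)  (L[2][1] := -4)
  R3 -= -2*R1 → (0, 0, 4, -8)  (L[3][1] := -2)
[col 2] pivot -1
  R3 -= -4*R2 → (0, 0, 0, -4)  (L[3][2] := -4)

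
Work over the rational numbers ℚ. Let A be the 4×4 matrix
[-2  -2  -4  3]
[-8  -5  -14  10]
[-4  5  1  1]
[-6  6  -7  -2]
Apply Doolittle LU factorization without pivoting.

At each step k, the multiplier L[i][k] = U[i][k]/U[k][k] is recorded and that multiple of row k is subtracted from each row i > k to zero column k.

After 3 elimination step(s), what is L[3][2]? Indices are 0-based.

L[3][2] = -1

Step 1: pivot at (0,0) is -2.
  row1 ← row1 − (4)·row0  ⇒  L[1][0]=4, U row1=(0, 3, 2, -2)
  row2 ← row2 − (2)·row0  ⇒  L[2][0]=2, U row2=(0, 9, 9, -5)
  row3 ← row3 − (3)·row0  ⇒  L[3][0]=3, U row3=(0, 12, 5, -11)
Step 2: pivot at (1,1) is 3.
  row2 ← row2 − (3)·row1  ⇒  L[2][1]=3, U row2=(0, 0, 3, 1)
  row3 ← row3 − (4)·row1  ⇒  L[3][1]=4, U row3=(0, 0, -3, -3)
Step 3: pivot at (2,2) is 3.
  row3 ← row3 − (-1)·row2  ⇒  L[3][2]=-1, U row3=(0, 0, 0, -2)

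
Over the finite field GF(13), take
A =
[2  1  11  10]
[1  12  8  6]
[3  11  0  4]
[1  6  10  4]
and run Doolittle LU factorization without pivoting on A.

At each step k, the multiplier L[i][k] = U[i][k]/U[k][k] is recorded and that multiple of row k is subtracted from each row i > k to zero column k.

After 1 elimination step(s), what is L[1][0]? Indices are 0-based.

L[1][0] = 7

[col 0] pivot 2
  R1 -= 7*R0 → (0, 5, 9, 1)  (L[1][0] := 7)
  R2 -= 8*R0 → (0, 3, 3, 2)  (L[2][0] := 8)
  R3 -= 7*R0 → (0, 12, 11, 12)  (L[3][0] := 7)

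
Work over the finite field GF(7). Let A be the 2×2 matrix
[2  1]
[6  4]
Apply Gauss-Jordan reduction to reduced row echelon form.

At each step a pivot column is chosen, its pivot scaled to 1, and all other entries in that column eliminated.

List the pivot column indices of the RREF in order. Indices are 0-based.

[1] R0 /= 2  ⇒  (1, 4)
     R1 -= 6·R0  ⇒  (0, 1)
[2] R1 /= 1  ⇒  (0, 1)
     R0 -= 4·R1  ⇒  (1, 0)

pivot columns: 0, 1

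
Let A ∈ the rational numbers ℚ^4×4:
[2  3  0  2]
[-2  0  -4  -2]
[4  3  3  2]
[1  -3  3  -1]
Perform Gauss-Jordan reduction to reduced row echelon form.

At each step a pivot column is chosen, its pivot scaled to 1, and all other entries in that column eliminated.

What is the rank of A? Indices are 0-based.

rank = 4

step 1: normalize row 0 (÷2) = (1, 3/2, 0, 1)
  row 1: subtract -2×row0 = (0, 3, -4, 0)
  row 2: subtract 4×row0 = (0, -3, 3, -2)
  row 3: subtract 1×row0 = (0, -9/2, 3, -2)
step 2: normalize row 1 (÷3) = (0, 1, -4/3, 0)
  row 0: subtract 3/2×row1 = (1, 0, 2, 1)
  row 2: subtract -3×row1 = (0, 0, -1, -2)
  row 3: subtract -9/2×row1 = (0, 0, -3, -2)
step 3: normalize row 2 (÷-1) = (0, 0, 1, 2)
  row 0: subtract 2×row2 = (1, 0, 0, -3)
  row 1: subtract -4/3×row2 = (0, 1, 0, 8/3)
  row 3: subtract -3×row2 = (0, 0, 0, 4)
step 4: normalize row 3 (÷4) = (0, 0, 0, 1)
  row 0: subtract -3×row3 = (1, 0, 0, 0)
  row 1: subtract 8/3×row3 = (0, 1, 0, 0)
  row 2: subtract 2×row3 = (0, 0, 1, 0)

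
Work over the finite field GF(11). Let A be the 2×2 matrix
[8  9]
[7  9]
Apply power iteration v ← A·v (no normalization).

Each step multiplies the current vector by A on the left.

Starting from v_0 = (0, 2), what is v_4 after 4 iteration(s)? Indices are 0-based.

v_4 = (8, 6)

v_0 = (0, 2).
v_1 = A·v_0 = (7, 7).
v_2 = A·v_1 = (9, 2).
v_3 = A·v_2 = (2, 4).
v_4 = A·v_3 = (8, 6).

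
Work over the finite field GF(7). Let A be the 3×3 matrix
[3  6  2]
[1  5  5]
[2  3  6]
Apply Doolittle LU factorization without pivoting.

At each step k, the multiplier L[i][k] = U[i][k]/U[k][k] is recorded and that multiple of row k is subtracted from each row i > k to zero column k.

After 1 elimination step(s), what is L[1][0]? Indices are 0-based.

k=0: U[0][0]=3
  eliminate (1,0): mult=5, new row 1: (0, 3, 2); set L[1][0]=5
  eliminate (2,0): mult=3, new row 2: (0, 6, 0); set L[2][0]=3

L[1][0] = 5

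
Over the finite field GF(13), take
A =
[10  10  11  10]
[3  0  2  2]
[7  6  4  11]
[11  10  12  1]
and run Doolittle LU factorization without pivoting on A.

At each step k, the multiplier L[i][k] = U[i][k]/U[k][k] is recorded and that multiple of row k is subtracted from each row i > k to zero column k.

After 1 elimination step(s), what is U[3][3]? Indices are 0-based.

Step 1: pivot at (0,0) is 10.
  row1 ← row1 − (12)·row0  ⇒  L[1][0]=12, U row1=(0, 10, 0, 12)
  row2 ← row2 − (2)·row0  ⇒  L[2][0]=2, U row2=(0, 12, 8, 4)
  row3 ← row3 − (5)·row0  ⇒  L[3][0]=5, U row3=(0, 12, 9, 3)

U[3][3] = 3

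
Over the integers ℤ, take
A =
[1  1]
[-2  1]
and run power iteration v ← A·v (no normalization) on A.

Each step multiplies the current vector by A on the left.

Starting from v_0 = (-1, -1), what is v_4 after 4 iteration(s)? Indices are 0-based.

v_4 = (11, -1)

v_0 = (-1, -1).
v_1 = A·v_0 = (-2, 1).
v_2 = A·v_1 = (-1, 5).
v_3 = A·v_2 = (4, 7).
v_4 = A·v_3 = (11, -1).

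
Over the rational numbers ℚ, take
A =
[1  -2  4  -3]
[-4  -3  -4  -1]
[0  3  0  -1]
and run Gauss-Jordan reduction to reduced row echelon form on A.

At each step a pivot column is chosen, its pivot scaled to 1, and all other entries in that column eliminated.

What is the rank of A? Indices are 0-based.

pivot(0,0)=1: scale R0 → (1, -2, 4, -3)
  clear (1,0): R1 −= (-4)R0 → (0, -11, 12, -13)
pivot(1,1)=-11: scale R1 → (0, 1, -12/11, 13/11)
  clear (0,1): R0 −= (-2)R1 → (1, 0, 20/11, -7/11)
  clear (2,1): R2 −= (3)R1 → (0, 0, 36/11, -50/11)
pivot(2,2)=36/11: scale R2 → (0, 0, 1, -25/18)
  clear (0,2): R0 −= (20/11)R2 → (1, 0, 0, 17/9)
  clear (1,2): R1 −= (-12/11)R2 → (0, 1, 0, -1/3)

rank = 3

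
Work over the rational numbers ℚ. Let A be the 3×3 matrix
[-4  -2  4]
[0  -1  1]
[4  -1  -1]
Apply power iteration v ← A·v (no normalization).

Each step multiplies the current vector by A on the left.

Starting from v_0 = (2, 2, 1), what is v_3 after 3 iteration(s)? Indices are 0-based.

v_3 = (-372, -42, 246)

v_0 = (2, 2, 1).
v_1 = A·v_0 = (-8, -1, 5).
v_2 = A·v_1 = (54, 6, -36).
v_3 = A·v_2 = (-372, -42, 246).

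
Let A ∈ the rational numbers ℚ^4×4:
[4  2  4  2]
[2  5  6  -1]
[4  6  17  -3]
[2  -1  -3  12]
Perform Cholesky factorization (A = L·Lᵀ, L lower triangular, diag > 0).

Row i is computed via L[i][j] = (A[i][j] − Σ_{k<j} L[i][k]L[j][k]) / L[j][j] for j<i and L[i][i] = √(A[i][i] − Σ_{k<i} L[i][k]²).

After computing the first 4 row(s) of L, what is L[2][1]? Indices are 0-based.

L[2][1] = 2

Step 1: L[0][0] = √(4) = 2.
  L[1][0] = (2) / L[0][0] = 1.
Step 2: L[1][1] = √(4) = 2.
  L[2][0] = (4) / L[0][0] = 2.
  L[2][1] = (4) / L[1][1] = 2.
Step 3: L[2][2] = √(9) = 3.
  L[3][0] = (2) / L[0][0] = 1.
  L[3][1] = (-2) / L[1][1] = -1.
  L[3][2] = (-3) / L[2][2] = -1.
Step 4: L[3][3] = √(9) = 3.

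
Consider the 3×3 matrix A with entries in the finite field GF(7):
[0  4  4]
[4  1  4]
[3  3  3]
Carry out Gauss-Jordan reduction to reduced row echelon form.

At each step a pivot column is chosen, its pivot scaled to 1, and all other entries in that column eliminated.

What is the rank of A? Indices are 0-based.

[1] R0 <-> R1
[1] R0 /= 4  ⇒  (1, 2, 1)
     R2 -= 3·R0  ⇒  (0, 4, 0)
[2] R1 /= 4  ⇒  (0, 1, 1)
     R0 -= 2·R1  ⇒  (1, 0, 6)
     R2 -= 4·R1  ⇒  (0, 0, 3)
[3] R2 /= 3  ⇒  (0, 0, 1)
     R0 -= 6·R2  ⇒  (1, 0, 0)
     R1 -= 1·R2  ⇒  (0, 1, 0)

rank = 3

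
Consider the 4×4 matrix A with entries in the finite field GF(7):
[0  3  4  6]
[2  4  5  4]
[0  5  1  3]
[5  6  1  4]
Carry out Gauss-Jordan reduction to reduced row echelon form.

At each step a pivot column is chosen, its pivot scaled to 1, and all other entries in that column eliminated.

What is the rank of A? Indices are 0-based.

rank = 4

step 1: exchange rows 0,1
step 1: normalize row 0 (÷2) = (1, 2, 6, 2)
  row 3: subtract 5×row0 = (0, 3, 6, 1)
step 2: normalize row 1 (÷3) = (0, 1, 6, 2)
  row 0: subtract 2×row1 = (1, 0, 1, 5)
  row 2: subtract 5×row1 = (0, 0, 6, 0)
  row 3: subtract 3×row1 = (0, 0, 2, 2)
step 3: normalize row 2 (÷6) = (0, 0, 1, 0)
  row 0: subtract 1×row2 = (1, 0, 0, 5)
  row 1: subtract 6×row2 = (0, 1, 0, 2)
  row 3: subtract 2×row2 = (0, 0, 0, 2)
step 4: normalize row 3 (÷2) = (0, 0, 0, 1)
  row 0: subtract 5×row3 = (1, 0, 0, 0)
  row 1: subtract 2×row3 = (0, 1, 0, 0)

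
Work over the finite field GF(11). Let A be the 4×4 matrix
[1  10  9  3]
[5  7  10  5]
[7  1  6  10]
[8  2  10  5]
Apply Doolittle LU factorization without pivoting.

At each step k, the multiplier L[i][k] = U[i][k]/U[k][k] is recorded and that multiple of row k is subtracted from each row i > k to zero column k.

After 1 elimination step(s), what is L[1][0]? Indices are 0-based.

L[1][0] = 5

k=0: U[0][0]=1
  eliminate (1,0): mult=5, new row 1: (0, 1, 9, 1); set L[1][0]=5
  eliminate (2,0): mult=7, new row 2: (0, 8, 9, 0); set L[2][0]=7
  eliminate (3,0): mult=8, new row 3: (0, 10, 4, 3); set L[3][0]=8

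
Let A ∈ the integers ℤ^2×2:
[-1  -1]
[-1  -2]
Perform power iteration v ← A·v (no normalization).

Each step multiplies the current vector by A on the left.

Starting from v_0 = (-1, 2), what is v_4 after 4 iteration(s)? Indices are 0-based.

v_0 = (-1, 2).
v_1 = A·v_0 = (-1, -3).
v_2 = A·v_1 = (4, 7).
v_3 = A·v_2 = (-11, -18).
v_4 = A·v_3 = (29, 47).

v_4 = (29, 47)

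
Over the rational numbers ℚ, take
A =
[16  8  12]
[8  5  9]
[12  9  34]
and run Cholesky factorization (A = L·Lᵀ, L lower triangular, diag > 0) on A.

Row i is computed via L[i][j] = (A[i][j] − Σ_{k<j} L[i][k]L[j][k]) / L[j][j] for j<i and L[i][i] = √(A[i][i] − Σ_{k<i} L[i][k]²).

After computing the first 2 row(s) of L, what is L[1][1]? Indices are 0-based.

L[1][1] = 1

Step 1: L[0][0] = √(16) = 4.
  L[1][0] = (8) / L[0][0] = 2.
Step 2: L[1][1] = √(1) = 1.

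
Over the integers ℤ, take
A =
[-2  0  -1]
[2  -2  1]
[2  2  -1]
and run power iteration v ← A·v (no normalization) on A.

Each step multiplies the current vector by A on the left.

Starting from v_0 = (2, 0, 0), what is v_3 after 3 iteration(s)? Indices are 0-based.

v_3 = (-4, 28, -12)

v_0 = (2, 0, 0).
v_1 = A·v_0 = (-4, 4, 4).
v_2 = A·v_1 = (4, -12, -4).
v_3 = A·v_2 = (-4, 28, -12).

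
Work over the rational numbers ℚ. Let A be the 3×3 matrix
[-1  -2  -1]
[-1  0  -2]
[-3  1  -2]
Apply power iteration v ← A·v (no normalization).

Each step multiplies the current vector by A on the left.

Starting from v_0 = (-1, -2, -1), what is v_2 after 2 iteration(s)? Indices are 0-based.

v_0 = (-1, -2, -1).
v_1 = A·v_0 = (6, 3, 3).
v_2 = A·v_1 = (-15, -12, -21).

v_2 = (-15, -12, -21)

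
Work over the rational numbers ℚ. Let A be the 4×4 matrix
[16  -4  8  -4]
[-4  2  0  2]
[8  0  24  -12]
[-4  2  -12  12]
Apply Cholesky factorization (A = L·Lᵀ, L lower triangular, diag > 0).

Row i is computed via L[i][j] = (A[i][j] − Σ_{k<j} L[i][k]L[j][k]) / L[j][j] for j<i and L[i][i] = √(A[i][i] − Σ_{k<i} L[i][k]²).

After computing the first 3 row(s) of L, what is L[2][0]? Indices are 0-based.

Step 1: L[0][0] = √(16) = 4.
  L[1][0] = (-4) / L[0][0] = -1.
Step 2: L[1][1] = √(1) = 1.
  L[2][0] = (8) / L[0][0] = 2.
  L[2][1] = (2) / L[1][1] = 2.
Step 3: L[2][2] = √(16) = 4.

L[2][0] = 2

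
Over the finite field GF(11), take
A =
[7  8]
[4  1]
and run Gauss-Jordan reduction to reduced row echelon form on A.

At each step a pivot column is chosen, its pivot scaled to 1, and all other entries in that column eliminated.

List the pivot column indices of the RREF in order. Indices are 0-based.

[1] R0 /= 7  ⇒  (1, 9)
     R1 -= 4·R0  ⇒  (0, 9)
[2] R1 /= 9  ⇒  (0, 1)
     R0 -= 9·R1  ⇒  (1, 0)

pivot columns: 0, 1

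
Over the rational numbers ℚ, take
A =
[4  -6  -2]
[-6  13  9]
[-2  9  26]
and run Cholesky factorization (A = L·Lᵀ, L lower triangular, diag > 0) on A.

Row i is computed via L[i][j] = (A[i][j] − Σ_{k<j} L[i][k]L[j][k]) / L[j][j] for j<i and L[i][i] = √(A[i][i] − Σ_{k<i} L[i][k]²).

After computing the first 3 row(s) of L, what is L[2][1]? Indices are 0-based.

Step 1: L[0][0] = √(4) = 2.
  L[1][0] = (-6) / L[0][0] = -3.
Step 2: L[1][1] = √(4) = 2.
  L[2][0] = (-2) / L[0][0] = -1.
  L[2][1] = (6) / L[1][1] = 3.
Step 3: L[2][2] = √(16) = 4.

L[2][1] = 3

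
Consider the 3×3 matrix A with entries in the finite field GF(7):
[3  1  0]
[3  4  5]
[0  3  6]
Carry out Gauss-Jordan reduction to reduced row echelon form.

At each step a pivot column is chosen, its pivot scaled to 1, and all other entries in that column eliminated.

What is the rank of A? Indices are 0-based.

pivot(0,0)=3: scale R0 → (1, 5, 0)
  clear (1,0): R1 −= (3)R0 → (0, 3, 5)
pivot(1,1)=3: scale R1 → (0, 1, 4)
  clear (0,1): R0 −= (5)R1 → (1, 0, 1)
  clear (2,1): R2 −= (3)R1 → (0, 0, 1)
pivot(2,2)=1: scale R2 → (0, 0, 1)
  clear (0,2): R0 −= (1)R2 → (1, 0, 0)
  clear (1,2): R1 −= (4)R2 → (0, 1, 0)

rank = 3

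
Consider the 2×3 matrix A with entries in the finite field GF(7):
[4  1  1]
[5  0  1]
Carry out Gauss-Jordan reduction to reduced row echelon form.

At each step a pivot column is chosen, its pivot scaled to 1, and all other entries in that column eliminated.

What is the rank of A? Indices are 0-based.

rank = 2

step 1: normalize row 0 (÷4) = (1, 2, 2)
  row 1: subtract 5×row0 = (0, 4, 5)
step 2: normalize row 1 (÷4) = (0, 1, 3)
  row 0: subtract 2×row1 = (1, 0, 3)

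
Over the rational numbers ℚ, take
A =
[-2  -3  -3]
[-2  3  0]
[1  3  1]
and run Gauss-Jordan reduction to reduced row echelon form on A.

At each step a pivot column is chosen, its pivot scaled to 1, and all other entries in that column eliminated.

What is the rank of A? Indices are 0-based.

rank = 3

[1] R0 /= -2  ⇒  (1, 3/2, 3/2)
     R1 -= -2·R0  ⇒  (0, 6, 3)
     R2 -= 1·R0  ⇒  (0, 3/2, -1/2)
[2] R1 /= 6  ⇒  (0, 1, 1/2)
     R0 -= 3/2·R1  ⇒  (1, 0, 3/4)
     R2 -= 3/2·R1  ⇒  (0, 0, -5/4)
[3] R2 /= -5/4  ⇒  (0, 0, 1)
     R0 -= 3/4·R2  ⇒  (1, 0, 0)
     R1 -= 1/2·R2  ⇒  (0, 1, 0)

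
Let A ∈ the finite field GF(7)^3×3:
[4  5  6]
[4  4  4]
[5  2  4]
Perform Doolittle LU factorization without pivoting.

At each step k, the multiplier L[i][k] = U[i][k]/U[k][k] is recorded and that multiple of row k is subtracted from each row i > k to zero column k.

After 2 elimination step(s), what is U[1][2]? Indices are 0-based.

Step 1: pivot at (0,0) is 4.
  row1 ← row1 − (1)·row0  ⇒  L[1][0]=1, U row1=(0, 6, 5)
  row2 ← row2 − (3)·row0  ⇒  L[2][0]=3, U row2=(0, 1, 0)
Step 2: pivot at (1,1) is 6.
  row2 ← row2 − (6)·row1  ⇒  L[2][1]=6, U row2=(0, 0, 5)

U[1][2] = 5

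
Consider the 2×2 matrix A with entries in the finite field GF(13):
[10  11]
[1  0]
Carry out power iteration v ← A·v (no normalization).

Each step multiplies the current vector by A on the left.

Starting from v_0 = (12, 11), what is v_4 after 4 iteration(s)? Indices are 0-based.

v_0 = (12, 11).
v_1 = A·v_0 = (7, 12).
v_2 = A·v_1 = (7, 7).
v_3 = A·v_2 = (4, 7).
v_4 = A·v_3 = (0, 4).

v_4 = (0, 4)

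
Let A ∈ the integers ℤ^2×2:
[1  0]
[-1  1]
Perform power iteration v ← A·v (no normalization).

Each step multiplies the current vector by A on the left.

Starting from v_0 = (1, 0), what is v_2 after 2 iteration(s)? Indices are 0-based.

v_2 = (1, -2)

v_0 = (1, 0).
v_1 = A·v_0 = (1, -1).
v_2 = A·v_1 = (1, -2).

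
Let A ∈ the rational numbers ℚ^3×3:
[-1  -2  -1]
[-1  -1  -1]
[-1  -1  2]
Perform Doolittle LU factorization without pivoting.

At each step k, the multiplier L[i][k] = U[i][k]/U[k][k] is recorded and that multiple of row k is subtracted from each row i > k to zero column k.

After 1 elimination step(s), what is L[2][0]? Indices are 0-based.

[col 0] pivot -1
  R1 -= 1*R0 → (0, 1, 0)  (L[1][0] := 1)
  R2 -= 1*R0 → (0, 1, 3)  (L[2][0] := 1)

L[2][0] = 1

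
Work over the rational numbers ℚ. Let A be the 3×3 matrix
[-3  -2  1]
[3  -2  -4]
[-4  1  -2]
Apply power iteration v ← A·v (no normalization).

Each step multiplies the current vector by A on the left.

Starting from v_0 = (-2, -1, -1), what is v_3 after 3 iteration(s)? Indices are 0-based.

v_3 = (20, 178, 125)

v_0 = (-2, -1, -1).
v_1 = A·v_0 = (7, 0, 9).
v_2 = A·v_1 = (-12, -15, -46).
v_3 = A·v_2 = (20, 178, 125).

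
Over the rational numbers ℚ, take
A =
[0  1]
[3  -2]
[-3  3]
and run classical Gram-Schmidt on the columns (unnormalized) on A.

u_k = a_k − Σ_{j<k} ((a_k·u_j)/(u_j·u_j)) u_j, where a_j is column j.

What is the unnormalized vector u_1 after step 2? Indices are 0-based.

u_1 = (1, 1/2, 1/2)

Step 1: u_0 = a_0 = (0, 3, -3).
Step 2: u_1 = a_1 − (-5/6)·u_0 = (1, 1/2, 1/2).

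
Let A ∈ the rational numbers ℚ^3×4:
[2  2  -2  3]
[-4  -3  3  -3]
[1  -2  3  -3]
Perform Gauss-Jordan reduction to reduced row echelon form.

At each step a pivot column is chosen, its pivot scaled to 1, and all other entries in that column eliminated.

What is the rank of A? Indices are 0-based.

pivot(0,0)=2: scale R0 → (1, 1, -1, 3/2)
  clear (1,0): R1 −= (-4)R0 → (0, 1, -1, 3)
  clear (2,0): R2 −= (1)R0 → (0, -3, 4, -9/2)
pivot(1,1)=1: scale R1 → (0, 1, -1, 3)
  clear (0,1): R0 −= (1)R1 → (1, 0, 0, -3/2)
  clear (2,1): R2 −= (-3)R1 → (0, 0, 1, 9/2)
pivot(2,2)=1: scale R2 → (0, 0, 1, 9/2)
  clear (1,2): R1 −= (-1)R2 → (0, 1, 0, 15/2)

rank = 3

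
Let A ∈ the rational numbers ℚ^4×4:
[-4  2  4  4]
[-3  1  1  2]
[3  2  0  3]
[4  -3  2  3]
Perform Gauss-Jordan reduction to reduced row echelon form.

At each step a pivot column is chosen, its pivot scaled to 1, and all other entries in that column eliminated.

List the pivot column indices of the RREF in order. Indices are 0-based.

pivot columns: 0, 1, 2, 3

step 1: normalize row 0 (÷-4) = (1, -1/2, -1, -1)
  row 1: subtract -3×row0 = (0, -1/2, -2, -1)
  row 2: subtract 3×row0 = (0, 7/2, 3, 6)
  row 3: subtract 4×row0 = (0, -1, 6, 7)
step 2: normalize row 1 (÷-1/2) = (0, 1, 4, 2)
  row 0: subtract -1/2×row1 = (1, 0, 1, 0)
  row 2: subtract 7/2×row1 = (0, 0, -11, -1)
  row 3: subtract -1×row1 = (0, 0, 10, 9)
step 3: normalize row 2 (÷-11) = (0, 0, 1, 1/11)
  row 0: subtract 1×row2 = (1, 0, 0, -1/11)
  row 1: subtract 4×row2 = (0, 1, 0, 18/11)
  row 3: subtract 10×row2 = (0, 0, 0, 89/11)
step 4: normalize row 3 (÷89/11) = (0, 0, 0, 1)
  row 0: subtract -1/11×row3 = (1, 0, 0, 0)
  row 1: subtract 18/11×row3 = (0, 1, 0, 0)
  row 2: subtract 1/11×row3 = (0, 0, 1, 0)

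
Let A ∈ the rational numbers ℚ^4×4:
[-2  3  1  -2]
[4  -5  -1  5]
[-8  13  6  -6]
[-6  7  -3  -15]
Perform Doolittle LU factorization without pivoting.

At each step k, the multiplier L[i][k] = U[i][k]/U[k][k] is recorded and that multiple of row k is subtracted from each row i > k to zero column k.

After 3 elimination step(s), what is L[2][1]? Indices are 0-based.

L[2][1] = 1

k=0: U[0][0]=-2
  eliminate (1,0): mult=-2, new row 1: (0, 1, 1, 1); set L[1][0]=-2
  eliminate (2,0): mult=4, new row 2: (0, 1, 2, 2); set L[2][0]=4
  eliminate (3,0): mult=3, new row 3: (0, -2, -6, -9); set L[3][0]=3
k=1: U[1][1]=1
  eliminate (2,1): mult=1, new row 2: (0, 0, 1, 1); set L[2][1]=1
  eliminate (3,1): mult=-2, new row 3: (0, 0, -4, -7); set L[3][1]=-2
k=2: U[2][2]=1
  eliminate (3,2): mult=-4, new row 3: (0, 0, 0, -3); set L[3][2]=-4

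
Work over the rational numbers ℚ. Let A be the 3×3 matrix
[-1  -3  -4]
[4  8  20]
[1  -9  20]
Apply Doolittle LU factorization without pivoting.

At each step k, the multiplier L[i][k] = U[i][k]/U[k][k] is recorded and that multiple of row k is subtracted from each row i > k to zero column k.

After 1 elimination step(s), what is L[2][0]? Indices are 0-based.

L[2][0] = -1

[col 0] pivot -1
  R1 -= -4*R0 → (0, -4, 4)  (L[1][0] := -4)
  R2 -= -1*R0 → (0, -12, 16)  (L[2][0] := -1)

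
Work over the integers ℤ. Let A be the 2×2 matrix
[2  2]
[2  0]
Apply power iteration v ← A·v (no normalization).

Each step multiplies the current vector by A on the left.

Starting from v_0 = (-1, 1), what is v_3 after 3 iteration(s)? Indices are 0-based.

v_0 = (-1, 1).
v_1 = A·v_0 = (0, -2).
v_2 = A·v_1 = (-4, 0).
v_3 = A·v_2 = (-8, -8).

v_3 = (-8, -8)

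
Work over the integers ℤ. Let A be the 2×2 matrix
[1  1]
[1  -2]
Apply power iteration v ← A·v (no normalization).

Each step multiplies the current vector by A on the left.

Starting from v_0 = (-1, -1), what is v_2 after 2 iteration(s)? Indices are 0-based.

v_0 = (-1, -1).
v_1 = A·v_0 = (-2, 1).
v_2 = A·v_1 = (-1, -4).

v_2 = (-1, -4)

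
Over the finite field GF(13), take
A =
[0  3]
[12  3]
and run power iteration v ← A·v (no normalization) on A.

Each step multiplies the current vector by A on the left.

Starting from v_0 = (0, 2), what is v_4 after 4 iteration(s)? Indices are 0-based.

v_0 = (0, 2).
v_1 = A·v_0 = (6, 6).
v_2 = A·v_1 = (5, 12).
v_3 = A·v_2 = (10, 5).
v_4 = A·v_3 = (2, 5).

v_4 = (2, 5)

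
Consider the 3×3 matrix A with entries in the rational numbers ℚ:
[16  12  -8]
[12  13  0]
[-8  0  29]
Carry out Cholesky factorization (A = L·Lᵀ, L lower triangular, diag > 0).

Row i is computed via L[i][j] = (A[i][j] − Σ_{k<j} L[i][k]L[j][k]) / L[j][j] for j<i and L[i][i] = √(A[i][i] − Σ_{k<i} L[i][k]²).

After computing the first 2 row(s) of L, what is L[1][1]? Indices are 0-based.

Step 1: L[0][0] = √(16) = 4.
  L[1][0] = (12) / L[0][0] = 3.
Step 2: L[1][1] = √(4) = 2.

L[1][1] = 2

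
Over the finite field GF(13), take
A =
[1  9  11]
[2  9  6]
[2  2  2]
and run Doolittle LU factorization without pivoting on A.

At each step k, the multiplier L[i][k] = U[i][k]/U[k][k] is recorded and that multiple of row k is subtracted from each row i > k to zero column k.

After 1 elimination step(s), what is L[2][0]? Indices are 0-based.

L[2][0] = 2

[col 0] pivot 1
  R1 -= 2*R0 → (0, 4, 10)  (L[1][0] := 2)
  R2 -= 2*R0 → (0, 10, 6)  (L[2][0] := 2)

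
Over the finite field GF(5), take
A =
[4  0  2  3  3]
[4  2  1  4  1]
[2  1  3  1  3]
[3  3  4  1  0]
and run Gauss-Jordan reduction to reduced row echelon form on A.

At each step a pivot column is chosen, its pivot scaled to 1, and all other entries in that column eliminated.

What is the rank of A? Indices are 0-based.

rank = 4

step 1: normalize row 0 (÷4) = (1, 0, 3, 2, 2)
  row 1: subtract 4×row0 = (0, 2, 4, 1, 3)
  row 2: subtract 2×row0 = (0, 1, 2, 2, 4)
  row 3: subtract 3×row0 = (0, 3, 0, 0, 4)
step 2: normalize row 1 (÷2) = (0, 1, 2, 3, 4)
  row 2: subtract 1×row1 = (0, 0, 0, 4, 0)
  row 3: subtract 3×row1 = (0, 0, 4, 1, 2)
step 3: exchange rows 2,3
step 3: normalize row 2 (÷4) = (0, 0, 1, 4, 3)
  row 0: subtract 3×row2 = (1, 0, 0, 0, 3)
  row 1: subtract 2×row2 = (0, 1, 0, 0, 3)
step 4: normalize row 3 (÷4) = (0, 0, 0, 1, 0)
  row 2: subtract 4×row3 = (0, 0, 1, 0, 3)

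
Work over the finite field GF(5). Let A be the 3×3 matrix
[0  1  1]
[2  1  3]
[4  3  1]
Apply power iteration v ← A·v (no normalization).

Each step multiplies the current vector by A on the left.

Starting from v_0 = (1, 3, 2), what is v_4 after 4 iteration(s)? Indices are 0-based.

v_4 = (2, 0, 2)

v_0 = (1, 3, 2).
v_1 = A·v_0 = (0, 1, 0).
v_2 = A·v_1 = (1, 1, 3).
v_3 = A·v_2 = (4, 2, 0).
v_4 = A·v_3 = (2, 0, 2).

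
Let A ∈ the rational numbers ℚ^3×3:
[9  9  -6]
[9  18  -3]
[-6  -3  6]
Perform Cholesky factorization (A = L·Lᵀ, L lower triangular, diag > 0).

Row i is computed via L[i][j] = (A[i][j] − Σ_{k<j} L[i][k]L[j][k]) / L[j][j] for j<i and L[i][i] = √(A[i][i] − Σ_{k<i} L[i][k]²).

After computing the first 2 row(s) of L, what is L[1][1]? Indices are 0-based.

L[1][1] = 3

Step 1: L[0][0] = √(9) = 3.
  L[1][0] = (9) / L[0][0] = 3.
Step 2: L[1][1] = √(9) = 3.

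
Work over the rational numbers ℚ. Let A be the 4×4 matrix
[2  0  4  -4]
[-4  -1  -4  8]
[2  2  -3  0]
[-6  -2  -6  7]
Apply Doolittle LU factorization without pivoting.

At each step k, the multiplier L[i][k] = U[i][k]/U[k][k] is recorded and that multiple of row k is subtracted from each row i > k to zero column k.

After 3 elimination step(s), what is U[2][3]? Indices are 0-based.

U[2][3] = 4

Step 1: pivot at (0,0) is 2.
  row1 ← row1 − (-2)·row0  ⇒  L[1][0]=-2, U row1=(0, -1, 4, 0)
  row2 ← row2 − (1)·row0  ⇒  L[2][0]=1, U row2=(0, 2, -7, 4)
  row3 ← row3 − (-3)·row0  ⇒  L[3][0]=-3, U row3=(0, -2, 6, -5)
Step 2: pivot at (1,1) is -1.
  row2 ← row2 − (-2)·row1  ⇒  L[2][1]=-2, U row2=(0, 0, 1, 4)
  row3 ← row3 − (2)·row1  ⇒  L[3][1]=2, U row3=(0, 0, -2, -5)
Step 3: pivot at (2,2) is 1.
  row3 ← row3 − (-2)·row2  ⇒  L[3][2]=-2, U row3=(0, 0, 0, 3)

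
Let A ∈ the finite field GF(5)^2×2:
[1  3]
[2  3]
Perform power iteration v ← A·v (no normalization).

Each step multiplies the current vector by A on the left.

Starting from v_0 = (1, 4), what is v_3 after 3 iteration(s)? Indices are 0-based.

v_0 = (1, 4).
v_1 = A·v_0 = (3, 4).
v_2 = A·v_1 = (0, 3).
v_3 = A·v_2 = (4, 4).

v_3 = (4, 4)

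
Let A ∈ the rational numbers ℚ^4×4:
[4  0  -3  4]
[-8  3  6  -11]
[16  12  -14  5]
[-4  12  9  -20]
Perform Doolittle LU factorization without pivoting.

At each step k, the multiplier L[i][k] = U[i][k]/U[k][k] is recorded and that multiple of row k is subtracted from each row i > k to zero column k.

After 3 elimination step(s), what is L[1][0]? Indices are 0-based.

L[1][0] = -2

k=0: U[0][0]=4
  eliminate (1,0): mult=-2, new row 1: (0, 3, 0, -3); set L[1][0]=-2
  eliminate (2,0): mult=4, new row 2: (0, 12, -2, -11); set L[2][0]=4
  eliminate (3,0): mult=-1, new row 3: (0, 12, 6, -16); set L[3][0]=-1
k=1: U[1][1]=3
  eliminate (2,1): mult=4, new row 2: (0, 0, -2, 1); set L[2][1]=4
  eliminate (3,1): mult=4, new row 3: (0, 0, 6, -4); set L[3][1]=4
k=2: U[2][2]=-2
  eliminate (3,2): mult=-3, new row 3: (0, 0, 0, -1); set L[3][2]=-3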